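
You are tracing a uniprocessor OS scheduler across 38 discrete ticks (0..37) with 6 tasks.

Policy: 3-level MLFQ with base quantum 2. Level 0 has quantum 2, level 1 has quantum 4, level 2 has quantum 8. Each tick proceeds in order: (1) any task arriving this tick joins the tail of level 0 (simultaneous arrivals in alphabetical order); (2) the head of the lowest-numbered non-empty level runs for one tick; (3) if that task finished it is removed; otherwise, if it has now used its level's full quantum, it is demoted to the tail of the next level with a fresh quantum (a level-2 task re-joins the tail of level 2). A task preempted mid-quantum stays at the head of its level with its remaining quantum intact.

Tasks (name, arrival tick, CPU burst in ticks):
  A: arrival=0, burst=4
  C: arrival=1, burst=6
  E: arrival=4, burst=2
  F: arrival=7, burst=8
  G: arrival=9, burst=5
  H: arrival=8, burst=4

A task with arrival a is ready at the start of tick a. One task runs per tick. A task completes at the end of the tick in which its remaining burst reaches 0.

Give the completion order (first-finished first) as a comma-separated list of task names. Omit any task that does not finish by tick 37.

t=0: L0/L1/L2 = A/-/- → run A
t=1: L0/L1/L2 = AC/-/- → run A
t=2: L0/L1/L2 = C/A/- → run C
t=3: L0/L1/L2 = C/A/- → run C
t=4: L0/L1/L2 = E/AC/- → run E
t=5: L0/L1/L2 = E/AC/- → run E
t=6: L0/L1/L2 = -/AC/- → run A
t=7: L0/L1/L2 = F/AC/- → run F
t=8: L0/L1/L2 = FH/AC/- → run F
t=9: L0/L1/L2 = HG/ACF/- → run H
t=10: L0/L1/L2 = HG/ACF/- → run H
t=11: L0/L1/L2 = G/ACFH/- → run G
t=12: L0/L1/L2 = G/ACFH/- → run G
t=13: L0/L1/L2 = -/ACFHG/- → run A
t=14: L0/L1/L2 = -/CFHG/- → run C
t=15: L0/L1/L2 = -/CFHG/- → run C
t=16: L0/L1/L2 = -/CFHG/- → run C
t=17: L0/L1/L2 = -/CFHG/- → run C
t=18: L0/L1/L2 = -/FHG/- → run F
t=19: L0/L1/L2 = -/FHG/- → run F
t=20: L0/L1/L2 = -/FHG/- → run F
t=21: L0/L1/L2 = -/FHG/- → run F
t=22: L0/L1/L2 = -/HG/F → run H
t=23: L0/L1/L2 = -/HG/F → run H
t=24: L0/L1/L2 = -/G/F → run G
t=25: L0/L1/L2 = -/G/F → run G
t=26: L0/L1/L2 = -/G/F → run G
t=27: L0/L1/L2 = -/-/F → run F
t=28: L0/L1/L2 = -/-/F → run F
t=29: (idle)
t=30: (idle)
t=31: (idle)
t=32: (idle)
t=33: (idle)
t=34: (idle)
t=35: (idle)
t=36: (idle)
t=37: (idle)

completion order = E, A, C, H, G, F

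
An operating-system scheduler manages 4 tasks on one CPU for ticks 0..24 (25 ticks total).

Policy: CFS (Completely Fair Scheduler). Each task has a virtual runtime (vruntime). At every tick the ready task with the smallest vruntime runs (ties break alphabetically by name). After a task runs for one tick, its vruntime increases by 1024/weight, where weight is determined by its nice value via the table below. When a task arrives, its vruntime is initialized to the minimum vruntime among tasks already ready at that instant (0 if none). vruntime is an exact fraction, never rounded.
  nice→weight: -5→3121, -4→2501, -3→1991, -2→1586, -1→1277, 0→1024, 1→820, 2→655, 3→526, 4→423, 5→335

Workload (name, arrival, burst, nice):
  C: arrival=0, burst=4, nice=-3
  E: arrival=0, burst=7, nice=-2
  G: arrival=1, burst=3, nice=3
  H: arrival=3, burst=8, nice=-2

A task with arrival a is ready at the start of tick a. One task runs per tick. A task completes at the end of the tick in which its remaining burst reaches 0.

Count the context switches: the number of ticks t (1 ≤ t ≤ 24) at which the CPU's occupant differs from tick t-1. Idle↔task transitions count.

context switches = 21

t=0: vr[C=0 E=0] → run C
t=1: vr[C=1024/1991 E=0 G=0] → run E
t=2: vr[C=1024/1991 E=512/793 G=0] → run G
t=3: vr[C=1024/1991 E=512/793 G=512/263 H=1024/1991] → run C
t=4: vr[C=2048/1991 E=512/793 G=512/263 H=1024/1991] → run H
t=5: vr[C=2048/1991 E=512/793 G=512/263 H=1831424/1578863] → run E
t=6: vr[C=2048/1991 E=1024/793 G=512/263 H=1831424/1578863] → run C
t=7: vr[C=3072/1991 E=1024/793 G=512/263 H=1831424/1578863] → run H
t=8: vr[C=3072/1991 E=1024/793 G=512/263 H=2850816/1578863] → run E
t=9: vr[C=3072/1991 E=1536/793 G=512/263 H=2850816/1578863] → run C
t=10: vr[E=1536/793 G=512/263 H=2850816/1578863] → run H
t=11: vr[E=1536/793 G=512/263 H=3870208/1578863] → run E
t=12: vr[E=2048/793 G=512/263 H=3870208/1578863] → run G
t=13: vr[E=2048/793 G=1024/263 H=3870208/1578863] → run H
t=14: vr[E=2048/793 G=1024/263 H=4889600/1578863] → run E
t=15: vr[E=2560/793 G=1024/263 H=4889600/1578863] → run H
t=16: vr[E=2560/793 G=1024/263 H=5908992/1578863] → run E
t=17: vr[E=3072/793 G=1024/263 H=5908992/1578863] → run H
t=18: vr[E=3072/793 G=1024/263 H=6928384/1578863] → run E
t=19: vr[G=1024/263 H=6928384/1578863] → run G
t=20: vr[H=6928384/1578863] → run H
t=21: vr[H=7947776/1578863] → run H
t=22: (idle)
t=23: (idle)
t=24: (idle)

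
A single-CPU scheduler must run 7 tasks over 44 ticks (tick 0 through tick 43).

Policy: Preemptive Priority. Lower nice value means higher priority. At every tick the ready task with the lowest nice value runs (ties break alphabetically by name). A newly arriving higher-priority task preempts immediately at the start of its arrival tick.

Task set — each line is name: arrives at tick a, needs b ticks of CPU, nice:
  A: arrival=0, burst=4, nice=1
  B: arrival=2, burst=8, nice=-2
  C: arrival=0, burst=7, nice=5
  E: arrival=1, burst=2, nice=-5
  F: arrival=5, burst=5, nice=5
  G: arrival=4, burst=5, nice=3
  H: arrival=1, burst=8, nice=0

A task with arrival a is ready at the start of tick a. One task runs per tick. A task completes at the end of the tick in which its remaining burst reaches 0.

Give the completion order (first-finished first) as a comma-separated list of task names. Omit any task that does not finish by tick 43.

completion order = E, B, H, A, G, C, F

t=0: ready={A,C} → run A
t=1: ready={A,C,E,H} → run E
t=2: ready={A,B,C,E,H} → run E
t=3: ready={A,B,C,H} → run B
t=4: ready={A,B,C,G,H} → run B
t=5: ready={A,B,C,F,G,H} → run B
t=6: ready={A,B,C,F,G,H} → run B
t=7: ready={A,B,C,F,G,H} → run B
t=8: ready={A,B,C,F,G,H} → run B
t=9: ready={A,B,C,F,G,H} → run B
t=10: ready={A,B,C,F,G,H} → run B
t=11: ready={A,C,F,G,H} → run H
t=12: ready={A,C,F,G,H} → run H
t=13: ready={A,C,F,G,H} → run H
t=14: ready={A,C,F,G,H} → run H
t=15: ready={A,C,F,G,H} → run H
t=16: ready={A,C,F,G,H} → run H
t=17: ready={A,C,F,G,H} → run H
t=18: ready={A,C,F,G,H} → run H
t=19: ready={A,C,F,G} → run A
t=20: ready={A,C,F,G} → run A
t=21: ready={A,C,F,G} → run A
t=22: ready={C,F,G} → run G
t=23: ready={C,F,G} → run G
t=24: ready={C,F,G} → run G
t=25: ready={C,F,G} → run G
t=26: ready={C,F,G} → run G
t=27: ready={C,F} → run C
t=28: ready={C,F} → run C
t=29: ready={C,F} → run C
t=30: ready={C,F} → run C
t=31: ready={C,F} → run C
t=32: ready={C,F} → run C
t=33: ready={C,F} → run C
t=34: ready={F} → run F
t=35: ready={F} → run F
t=36: ready={F} → run F
t=37: ready={F} → run F
t=38: ready={F} → run F
t=39: (idle)
t=40: (idle)
t=41: (idle)
t=42: (idle)
t=43: (idle)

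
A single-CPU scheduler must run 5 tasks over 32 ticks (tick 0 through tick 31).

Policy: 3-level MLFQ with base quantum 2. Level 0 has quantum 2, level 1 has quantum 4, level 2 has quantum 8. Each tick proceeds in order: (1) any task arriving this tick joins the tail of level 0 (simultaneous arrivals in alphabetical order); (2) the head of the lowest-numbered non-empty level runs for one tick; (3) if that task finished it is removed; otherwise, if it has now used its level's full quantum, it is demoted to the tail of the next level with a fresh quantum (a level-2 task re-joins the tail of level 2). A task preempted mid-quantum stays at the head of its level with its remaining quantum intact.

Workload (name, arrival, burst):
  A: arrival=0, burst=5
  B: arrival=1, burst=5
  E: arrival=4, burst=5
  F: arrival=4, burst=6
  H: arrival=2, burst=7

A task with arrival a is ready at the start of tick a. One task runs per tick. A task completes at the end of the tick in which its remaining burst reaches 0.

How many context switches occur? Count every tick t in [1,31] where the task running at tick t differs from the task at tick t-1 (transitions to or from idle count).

t=0: L0/L1/L2 = A/-/- → run A
t=1: L0/L1/L2 = AB/-/- → run A
t=2: L0/L1/L2 = BH/A/- → run B
t=3: L0/L1/L2 = BH/A/- → run B
t=4: L0/L1/L2 = HEF/AB/- → run H
t=5: L0/L1/L2 = HEF/AB/- → run H
t=6: L0/L1/L2 = EF/ABH/- → run E
t=7: L0/L1/L2 = EF/ABH/- → run E
t=8: L0/L1/L2 = F/ABHE/- → run F
t=9: L0/L1/L2 = F/ABHE/- → run F
t=10: L0/L1/L2 = -/ABHEF/- → run A
t=11: L0/L1/L2 = -/ABHEF/- → run A
t=12: L0/L1/L2 = -/ABHEF/- → run A
t=13: L0/L1/L2 = -/BHEF/- → run B
t=14: L0/L1/L2 = -/BHEF/- → run B
t=15: L0/L1/L2 = -/BHEF/- → run B
t=16: L0/L1/L2 = -/HEF/- → run H
t=17: L0/L1/L2 = -/HEF/- → run H
t=18: L0/L1/L2 = -/HEF/- → run H
t=19: L0/L1/L2 = -/HEF/- → run H
t=20: L0/L1/L2 = -/EF/H → run E
t=21: L0/L1/L2 = -/EF/H → run E
t=22: L0/L1/L2 = -/EF/H → run E
t=23: L0/L1/L2 = -/F/H → run F
t=24: L0/L1/L2 = -/F/H → run F
t=25: L0/L1/L2 = -/F/H → run F
t=26: L0/L1/L2 = -/F/H → run F
t=27: L0/L1/L2 = -/-/H → run H
t=28: (idle)
t=29: (idle)
t=30: (idle)
t=31: (idle)

context switches = 11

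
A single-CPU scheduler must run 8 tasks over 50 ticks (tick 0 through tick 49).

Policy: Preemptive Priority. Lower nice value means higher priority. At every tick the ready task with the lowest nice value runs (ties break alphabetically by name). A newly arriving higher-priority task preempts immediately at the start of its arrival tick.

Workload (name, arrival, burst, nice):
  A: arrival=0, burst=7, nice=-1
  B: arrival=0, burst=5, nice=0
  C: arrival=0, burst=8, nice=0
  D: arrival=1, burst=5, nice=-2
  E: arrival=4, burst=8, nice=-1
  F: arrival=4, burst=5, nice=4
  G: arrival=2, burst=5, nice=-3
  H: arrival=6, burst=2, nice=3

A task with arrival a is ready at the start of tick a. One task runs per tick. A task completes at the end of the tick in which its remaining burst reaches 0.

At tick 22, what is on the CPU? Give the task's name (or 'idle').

running at tick 22 = E

t=0: ready={A,B,C} → run A
t=1: ready={A,B,C,D} → run D
t=2: ready={A,B,C,D,G} → run G
t=3: ready={A,B,C,D,G} → run G
t=4: ready={A,B,C,D,E,F,G} → run G
t=5: ready={A,B,C,D,E,F,G} → run G
t=6: ready={A,B,C,D,E,F,G,H} → run G
t=7: ready={A,B,C,D,E,F,H} → run D
t=8: ready={A,B,C,D,E,F,H} → run D
t=9: ready={A,B,C,D,E,F,H} → run D
t=10: ready={A,B,C,D,E,F,H} → run D
t=11: ready={A,B,C,E,F,H} → run A
t=12: ready={A,B,C,E,F,H} → run A
t=13: ready={A,B,C,E,F,H} → run A
t=14: ready={A,B,C,E,F,H} → run A
t=15: ready={A,B,C,E,F,H} → run A
t=16: ready={A,B,C,E,F,H} → run A
t=17: ready={B,C,E,F,H} → run E
t=18: ready={B,C,E,F,H} → run E
t=19: ready={B,C,E,F,H} → run E
t=20: ready={B,C,E,F,H} → run E
t=21: ready={B,C,E,F,H} → run E
t=22: ready={B,C,E,F,H} → run E
t=23: ready={B,C,E,F,H} → run E
t=24: ready={B,C,E,F,H} → run E
t=25: ready={B,C,F,H} → run B
t=26: ready={B,C,F,H} → run B
t=27: ready={B,C,F,H} → run B
t=28: ready={B,C,F,H} → run B
t=29: ready={B,C,F,H} → run B
t=30: ready={C,F,H} → run C
t=31: ready={C,F,H} → run C
t=32: ready={C,F,H} → run C
t=33: ready={C,F,H} → run C
t=34: ready={C,F,H} → run C
t=35: ready={C,F,H} → run C
t=36: ready={C,F,H} → run C
t=37: ready={C,F,H} → run C
t=38: ready={F,H} → run H
t=39: ready={F,H} → run H
t=40: ready={F} → run F
t=41: ready={F} → run F
t=42: ready={F} → run F
t=43: ready={F} → run F
t=44: ready={F} → run F
t=45: (idle)
t=46: (idle)
t=47: (idle)
t=48: (idle)
t=49: (idle)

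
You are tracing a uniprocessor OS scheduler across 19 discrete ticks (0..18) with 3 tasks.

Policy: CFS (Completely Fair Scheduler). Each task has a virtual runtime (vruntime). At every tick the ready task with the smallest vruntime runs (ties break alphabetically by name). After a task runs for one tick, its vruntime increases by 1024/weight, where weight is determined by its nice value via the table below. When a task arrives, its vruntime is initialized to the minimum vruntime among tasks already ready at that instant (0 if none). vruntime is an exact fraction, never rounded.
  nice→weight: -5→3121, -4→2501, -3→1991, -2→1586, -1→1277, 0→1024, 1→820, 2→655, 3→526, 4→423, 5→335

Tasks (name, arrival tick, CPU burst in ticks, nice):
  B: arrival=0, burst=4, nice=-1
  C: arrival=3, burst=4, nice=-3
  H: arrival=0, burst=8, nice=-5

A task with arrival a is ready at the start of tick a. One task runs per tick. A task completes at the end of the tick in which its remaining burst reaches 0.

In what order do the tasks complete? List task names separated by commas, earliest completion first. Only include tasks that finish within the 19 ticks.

t=0: vr[B=0 H=0] → run B
t=1: vr[B=1024/1277 H=0] → run H
t=2: vr[B=1024/1277 H=1024/3121] → run H
t=3: vr[B=1024/1277 C=2048/3121 H=2048/3121] → run C
t=4: vr[B=1024/1277 C=7273472/6213911 H=2048/3121] → run H
t=5: vr[B=1024/1277 C=7273472/6213911 H=3072/3121] → run B
t=6: vr[B=2048/1277 C=7273472/6213911 H=3072/3121] → run H
t=7: vr[B=2048/1277 C=7273472/6213911 H=4096/3121] → run C
t=8: vr[B=2048/1277 C=10469376/6213911 H=4096/3121] → run H
t=9: vr[B=2048/1277 C=10469376/6213911 H=5120/3121] → run B
t=10: vr[B=3072/1277 C=10469376/6213911 H=5120/3121] → run H
t=11: vr[B=3072/1277 C=10469376/6213911 H=6144/3121] → run C
t=12: vr[B=3072/1277 C=13665280/6213911 H=6144/3121] → run H
t=13: vr[B=3072/1277 C=13665280/6213911 H=7168/3121] → run C
t=14: vr[B=3072/1277 H=7168/3121] → run H
t=15: vr[B=3072/1277] → run B
t=16: (idle)
t=17: (idle)
t=18: (idle)

completion order = C, H, B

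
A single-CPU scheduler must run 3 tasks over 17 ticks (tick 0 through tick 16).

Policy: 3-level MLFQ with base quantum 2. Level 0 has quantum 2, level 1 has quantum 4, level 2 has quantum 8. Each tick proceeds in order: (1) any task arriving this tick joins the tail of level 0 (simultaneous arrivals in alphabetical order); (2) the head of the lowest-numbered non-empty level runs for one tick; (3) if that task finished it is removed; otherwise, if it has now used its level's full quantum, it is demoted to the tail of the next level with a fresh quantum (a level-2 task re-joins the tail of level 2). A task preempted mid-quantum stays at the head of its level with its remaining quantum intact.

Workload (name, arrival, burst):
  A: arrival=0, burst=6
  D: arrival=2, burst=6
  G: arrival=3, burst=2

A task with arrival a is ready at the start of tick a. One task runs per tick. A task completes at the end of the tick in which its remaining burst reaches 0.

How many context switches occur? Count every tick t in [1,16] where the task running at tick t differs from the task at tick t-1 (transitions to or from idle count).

t=0: L0/L1/L2 = A/-/- → run A
t=1: L0/L1/L2 = A/-/- → run A
t=2: L0/L1/L2 = D/A/- → run D
t=3: L0/L1/L2 = DG/A/- → run D
t=4: L0/L1/L2 = G/AD/- → run G
t=5: L0/L1/L2 = G/AD/- → run G
t=6: L0/L1/L2 = -/AD/- → run A
t=7: L0/L1/L2 = -/AD/- → run A
t=8: L0/L1/L2 = -/AD/- → run A
t=9: L0/L1/L2 = -/AD/- → run A
t=10: L0/L1/L2 = -/D/- → run D
t=11: L0/L1/L2 = -/D/- → run D
t=12: L0/L1/L2 = -/D/- → run D
t=13: L0/L1/L2 = -/D/- → run D
t=14: (idle)
t=15: (idle)
t=16: (idle)

context switches = 5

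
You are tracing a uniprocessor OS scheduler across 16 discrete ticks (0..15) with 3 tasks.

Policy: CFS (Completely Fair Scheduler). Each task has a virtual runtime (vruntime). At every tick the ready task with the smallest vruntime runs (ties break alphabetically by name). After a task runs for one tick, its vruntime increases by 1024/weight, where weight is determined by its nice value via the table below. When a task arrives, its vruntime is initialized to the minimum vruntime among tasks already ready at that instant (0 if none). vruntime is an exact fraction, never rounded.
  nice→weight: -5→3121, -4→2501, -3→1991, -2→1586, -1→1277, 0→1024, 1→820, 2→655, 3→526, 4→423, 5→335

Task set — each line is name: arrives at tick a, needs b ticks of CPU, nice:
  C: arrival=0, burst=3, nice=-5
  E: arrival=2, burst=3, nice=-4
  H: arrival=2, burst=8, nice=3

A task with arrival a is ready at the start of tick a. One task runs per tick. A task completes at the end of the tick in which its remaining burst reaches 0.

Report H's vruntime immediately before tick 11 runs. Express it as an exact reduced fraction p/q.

vruntime(H, start of tick 11) = 8528384/820823

t=0: vr[C=0] → run C
t=1: vr[C=1024/3121] → run C
t=2: vr[C=2048/3121 E=2048/3121 H=2048/3121] → run C
t=3: vr[E=2048/3121 H=2048/3121] → run E
t=4: vr[E=8317952/7805621 H=2048/3121] → run H
t=5: vr[E=8317952/7805621 H=2136576/820823] → run E
t=6: vr[E=11513856/7805621 H=2136576/820823] → run E
t=7: vr[H=2136576/820823] → run H
t=8: vr[H=3734528/820823] → run H
t=9: vr[H=5332480/820823] → run H
t=10: vr[H=6930432/820823] → run H
t=11: vr[H=8528384/820823] → run H
t=12: vr[H=10126336/820823] → run H
t=13: vr[H=11724288/820823] → run H
t=14: (idle)
t=15: (idle)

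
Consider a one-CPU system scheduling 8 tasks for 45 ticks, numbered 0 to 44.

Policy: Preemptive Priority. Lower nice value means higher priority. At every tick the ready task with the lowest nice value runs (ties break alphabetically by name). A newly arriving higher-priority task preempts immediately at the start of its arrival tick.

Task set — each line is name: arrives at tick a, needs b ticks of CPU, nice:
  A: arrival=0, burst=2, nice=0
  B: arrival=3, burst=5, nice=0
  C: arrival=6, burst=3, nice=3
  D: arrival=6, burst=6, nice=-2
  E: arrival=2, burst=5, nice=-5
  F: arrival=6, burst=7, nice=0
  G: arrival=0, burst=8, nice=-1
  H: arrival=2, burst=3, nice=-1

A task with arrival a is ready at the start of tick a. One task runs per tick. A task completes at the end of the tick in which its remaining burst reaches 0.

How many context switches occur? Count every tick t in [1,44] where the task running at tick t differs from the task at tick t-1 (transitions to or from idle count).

t=0: ready={A,G} → run G
t=1: ready={A,G} → run G
t=2: ready={A,E,G,H} → run E
t=3: ready={A,B,E,G,H} → run E
t=4: ready={A,B,E,G,H} → run E
t=5: ready={A,B,E,G,H} → run E
t=6: ready={A,B,C,D,E,F,G,H} → run E
t=7: ready={A,B,C,D,F,G,H} → run D
t=8: ready={A,B,C,D,F,G,H} → run D
t=9: ready={A,B,C,D,F,G,H} → run D
t=10: ready={A,B,C,D,F,G,H} → run D
t=11: ready={A,B,C,D,F,G,H} → run D
t=12: ready={A,B,C,D,F,G,H} → run D
t=13: ready={A,B,C,F,G,H} → run G
t=14: ready={A,B,C,F,G,H} → run G
t=15: ready={A,B,C,F,G,H} → run G
t=16: ready={A,B,C,F,G,H} → run G
t=17: ready={A,B,C,F,G,H} → run G
t=18: ready={A,B,C,F,G,H} → run G
t=19: ready={A,B,C,F,H} → run H
t=20: ready={A,B,C,F,H} → run H
t=21: ready={A,B,C,F,H} → run H
t=22: ready={A,B,C,F} → run A
t=23: ready={A,B,C,F} → run A
t=24: ready={B,C,F} → run B
t=25: ready={B,C,F} → run B
t=26: ready={B,C,F} → run B
t=27: ready={B,C,F} → run B
t=28: ready={B,C,F} → run B
t=29: ready={C,F} → run F
t=30: ready={C,F} → run F
t=31: ready={C,F} → run F
t=32: ready={C,F} → run F
t=33: ready={C,F} → run F
t=34: ready={C,F} → run F
t=35: ready={C,F} → run F
t=36: ready={C} → run C
t=37: ready={C} → run C
t=38: ready={C} → run C
t=39: (idle)
t=40: (idle)
t=41: (idle)
t=42: (idle)
t=43: (idle)
t=44: (idle)

context switches = 9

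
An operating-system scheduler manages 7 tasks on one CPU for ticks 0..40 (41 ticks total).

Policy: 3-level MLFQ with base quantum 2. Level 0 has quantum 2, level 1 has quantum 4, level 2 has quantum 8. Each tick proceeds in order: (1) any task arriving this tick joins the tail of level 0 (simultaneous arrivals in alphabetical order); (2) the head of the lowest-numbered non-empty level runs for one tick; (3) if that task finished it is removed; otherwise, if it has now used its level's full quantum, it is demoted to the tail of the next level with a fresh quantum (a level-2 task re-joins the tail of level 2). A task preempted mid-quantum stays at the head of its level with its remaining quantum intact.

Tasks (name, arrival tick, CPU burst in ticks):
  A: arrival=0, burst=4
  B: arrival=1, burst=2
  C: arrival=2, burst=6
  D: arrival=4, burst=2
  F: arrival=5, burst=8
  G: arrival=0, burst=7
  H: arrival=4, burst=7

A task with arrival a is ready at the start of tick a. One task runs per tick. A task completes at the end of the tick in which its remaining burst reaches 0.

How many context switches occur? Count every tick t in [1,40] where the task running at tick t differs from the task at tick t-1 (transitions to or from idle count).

context switches = 15

t=0: L0/L1/L2 = AG/-/- → run A
t=1: L0/L1/L2 = AGB/-/- → run A
t=2: L0/L1/L2 = GBC/A/- → run G
t=3: L0/L1/L2 = GBC/A/- → run G
t=4: L0/L1/L2 = BCDH/AG/- → run B
t=5: L0/L1/L2 = BCDHF/AG/- → run B
t=6: L0/L1/L2 = CDHF/AG/- → run C
t=7: L0/L1/L2 = CDHF/AG/- → run C
t=8: L0/L1/L2 = DHF/AGC/- → run D
t=9: L0/L1/L2 = DHF/AGC/- → run D
t=10: L0/L1/L2 = HF/AGC/- → run H
t=11: L0/L1/L2 = HF/AGC/- → run H
t=12: L0/L1/L2 = F/AGCH/- → run F
t=13: L0/L1/L2 = F/AGCH/- → run F
t=14: L0/L1/L2 = -/AGCHF/- → run A
t=15: L0/L1/L2 = -/AGCHF/- → run A
t=16: L0/L1/L2 = -/GCHF/- → run G
t=17: L0/L1/L2 = -/GCHF/- → run G
t=18: L0/L1/L2 = -/GCHF/- → run G
t=19: L0/L1/L2 = -/GCHF/- → run G
t=20: L0/L1/L2 = -/CHF/G → run C
t=21: L0/L1/L2 = -/CHF/G → run C
t=22: L0/L1/L2 = -/CHF/G → run C
t=23: L0/L1/L2 = -/CHF/G → run C
t=24: L0/L1/L2 = -/HF/G → run H
t=25: L0/L1/L2 = -/HF/G → run H
t=26: L0/L1/L2 = -/HF/G → run H
t=27: L0/L1/L2 = -/HF/G → run H
t=28: L0/L1/L2 = -/F/GH → run F
t=29: L0/L1/L2 = -/F/GH → run F
t=30: L0/L1/L2 = -/F/GH → run F
t=31: L0/L1/L2 = -/F/GH → run F
t=32: L0/L1/L2 = -/-/GHF → run G
t=33: L0/L1/L2 = -/-/HF → run H
t=34: L0/L1/L2 = -/-/F → run F
t=35: L0/L1/L2 = -/-/F → run F
t=36: (idle)
t=37: (idle)
t=38: (idle)
t=39: (idle)
t=40: (idle)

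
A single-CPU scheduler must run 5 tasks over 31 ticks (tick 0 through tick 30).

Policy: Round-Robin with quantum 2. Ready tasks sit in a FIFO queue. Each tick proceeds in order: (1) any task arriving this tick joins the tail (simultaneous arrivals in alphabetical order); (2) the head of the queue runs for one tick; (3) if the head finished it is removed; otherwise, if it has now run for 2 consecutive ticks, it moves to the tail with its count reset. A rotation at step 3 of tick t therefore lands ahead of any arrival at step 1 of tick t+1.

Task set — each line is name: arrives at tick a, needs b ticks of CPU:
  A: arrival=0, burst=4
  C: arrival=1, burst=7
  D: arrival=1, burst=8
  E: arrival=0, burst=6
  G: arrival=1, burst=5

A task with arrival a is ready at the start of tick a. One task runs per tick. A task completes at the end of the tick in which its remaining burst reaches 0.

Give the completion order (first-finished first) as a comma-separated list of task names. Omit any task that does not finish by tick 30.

completion order = A, E, G, C, D

t=0: queue=[A,E] q_used=0 → run A
t=1: queue=[A,E,C,D,G] q_used=1 → run A
t=2: queue=[E,C,D,G,A] q_used=0 → run E
t=3: queue=[E,C,D,G,A] q_used=1 → run E
t=4: queue=[C,D,G,A,E] q_used=0 → run C
t=5: queue=[C,D,G,A,E] q_used=1 → run C
t=6: queue=[D,G,A,E,C] q_used=0 → run D
t=7: queue=[D,G,A,E,C] q_used=1 → run D
t=8: queue=[G,A,E,C,D] q_used=0 → run G
t=9: queue=[G,A,E,C,D] q_used=1 → run G
t=10: queue=[A,E,C,D,G] q_used=0 → run A
t=11: queue=[A,E,C,D,G] q_used=1 → run A
t=12: queue=[E,C,D,G] q_used=0 → run E
t=13: queue=[E,C,D,G] q_used=1 → run E
t=14: queue=[C,D,G,E] q_used=0 → run C
t=15: queue=[C,D,G,E] q_used=1 → run C
t=16: queue=[D,G,E,C] q_used=0 → run D
t=17: queue=[D,G,E,C] q_used=1 → run D
t=18: queue=[G,E,C,D] q_used=0 → run G
t=19: queue=[G,E,C,D] q_used=1 → run G
t=20: queue=[E,C,D,G] q_used=0 → run E
t=21: queue=[E,C,D,G] q_used=1 → run E
t=22: queue=[C,D,G] q_used=0 → run C
t=23: queue=[C,D,G] q_used=1 → run C
t=24: queue=[D,G,C] q_used=0 → run D
t=25: queue=[D,G,C] q_used=1 → run D
t=26: queue=[G,C,D] q_used=0 → run G
t=27: queue=[C,D] q_used=0 → run C
t=28: queue=[D] q_used=0 → run D
t=29: queue=[D] q_used=1 → run D
t=30: (idle)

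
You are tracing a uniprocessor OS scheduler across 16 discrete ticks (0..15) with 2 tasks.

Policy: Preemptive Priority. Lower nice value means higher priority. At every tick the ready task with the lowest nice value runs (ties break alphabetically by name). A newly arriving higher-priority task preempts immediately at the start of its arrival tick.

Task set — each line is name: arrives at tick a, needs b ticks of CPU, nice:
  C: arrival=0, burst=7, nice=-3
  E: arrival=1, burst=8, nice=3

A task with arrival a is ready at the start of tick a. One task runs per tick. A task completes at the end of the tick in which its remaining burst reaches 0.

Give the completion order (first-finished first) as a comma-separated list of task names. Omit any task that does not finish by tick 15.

t=0: ready={C} → run C
t=1: ready={C,E} → run C
t=2: ready={C,E} → run C
t=3: ready={C,E} → run C
t=4: ready={C,E} → run C
t=5: ready={C,E} → run C
t=6: ready={C,E} → run C
t=7: ready={E} → run E
t=8: ready={E} → run E
t=9: ready={E} → run E
t=10: ready={E} → run E
t=11: ready={E} → run E
t=12: ready={E} → run E
t=13: ready={E} → run E
t=14: ready={E} → run E
t=15: (idle)

completion order = C, E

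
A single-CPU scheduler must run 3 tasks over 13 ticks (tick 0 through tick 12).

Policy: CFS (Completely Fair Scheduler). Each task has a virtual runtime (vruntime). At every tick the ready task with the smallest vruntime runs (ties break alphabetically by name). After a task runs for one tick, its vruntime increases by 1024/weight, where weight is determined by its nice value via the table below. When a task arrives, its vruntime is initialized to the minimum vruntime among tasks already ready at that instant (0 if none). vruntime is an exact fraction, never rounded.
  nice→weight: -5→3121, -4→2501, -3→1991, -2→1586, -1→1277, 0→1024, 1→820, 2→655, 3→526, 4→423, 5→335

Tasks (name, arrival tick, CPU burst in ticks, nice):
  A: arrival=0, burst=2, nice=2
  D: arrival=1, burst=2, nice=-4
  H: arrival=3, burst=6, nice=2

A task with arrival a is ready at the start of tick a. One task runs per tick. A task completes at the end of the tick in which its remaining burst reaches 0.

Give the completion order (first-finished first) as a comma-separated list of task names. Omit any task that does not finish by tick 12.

t=0: vr[A=0] → run A
t=1: vr[A=1024/655 D=1024/655] → run A
t=2: vr[D=1024/655] → run D
t=3: vr[D=3231744/1638155 H=3231744/1638155] → run D
t=4: vr[H=3231744/1638155] → run H
t=5: vr[H=5792768/1638155] → run H
t=6: vr[H=8353792/1638155] → run H
t=7: vr[H=10914816/1638155] → run H
t=8: vr[H=2695168/327631] → run H
t=9: vr[H=16036864/1638155] → run H
t=10: (idle)
t=11: (idle)
t=12: (idle)

completion order = A, D, H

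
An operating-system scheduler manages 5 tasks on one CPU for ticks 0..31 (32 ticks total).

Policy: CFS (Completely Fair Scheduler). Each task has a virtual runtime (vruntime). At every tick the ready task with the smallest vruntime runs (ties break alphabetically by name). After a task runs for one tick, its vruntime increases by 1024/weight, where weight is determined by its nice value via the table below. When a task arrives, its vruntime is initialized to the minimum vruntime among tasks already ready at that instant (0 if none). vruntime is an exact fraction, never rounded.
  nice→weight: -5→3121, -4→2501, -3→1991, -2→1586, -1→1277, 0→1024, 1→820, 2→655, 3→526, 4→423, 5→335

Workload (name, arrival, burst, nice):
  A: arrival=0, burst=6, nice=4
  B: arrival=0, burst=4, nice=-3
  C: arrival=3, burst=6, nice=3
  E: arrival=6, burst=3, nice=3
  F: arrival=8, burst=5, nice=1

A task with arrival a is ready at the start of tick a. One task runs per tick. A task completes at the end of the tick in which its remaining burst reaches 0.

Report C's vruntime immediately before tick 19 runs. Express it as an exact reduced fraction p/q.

vruntime(C, start of tick 19) = 4616192/523633

t=0: vr[A=0 B=0] → run A
t=1: vr[A=1024/423 B=0] → run B
t=2: vr[A=1024/423 B=1024/1991] → run B
t=3: vr[A=1024/423 B=2048/1991 C=2048/1991] → run B
t=4: vr[A=1024/423 B=3072/1991 C=2048/1991] → run C
t=5: vr[A=1024/423 B=3072/1991 C=1558016/523633] → run B
t=6: vr[A=1024/423 C=1558016/523633 E=1024/423] → run A
t=7: vr[A=2048/423 C=1558016/523633 E=1024/423] → run E
t=8: vr[A=2048/423 C=1558016/523633 E=485888/111249 F=1558016/523633] → run C
t=9: vr[A=2048/423 C=2577408/523633 E=485888/111249 F=1558016/523633] → run F
t=10: vr[A=2048/423 C=2577408/523633 E=485888/111249 F=453443328/107344765] → run F
t=11: vr[A=2048/423 C=2577408/523633 E=485888/111249 F=587493376/107344765] → run E
t=12: vr[A=2048/423 C=2577408/523633 E=702464/111249 F=587493376/107344765] → run A
t=13: vr[A=1024/141 C=2577408/523633 E=702464/111249 F=587493376/107344765] → run C
t=14: vr[A=1024/141 C=3596800/523633 E=702464/111249 F=587493376/107344765] → run F
t=15: vr[A=1024/141 C=3596800/523633 E=702464/111249 F=721543424/107344765] → run E
t=16: vr[A=1024/141 C=3596800/523633 F=721543424/107344765] → run F
t=17: vr[A=1024/141 C=3596800/523633 F=855593472/107344765] → run C
t=18: vr[A=1024/141 C=4616192/523633 F=855593472/107344765] → run A
t=19: vr[A=4096/423 C=4616192/523633 F=855593472/107344765] → run F
t=20: vr[A=4096/423 C=4616192/523633] → run C
t=21: vr[A=4096/423 C=5635584/523633] → run A
t=22: vr[A=5120/423 C=5635584/523633] → run C
t=23: vr[A=5120/423] → run A
t=24: (idle)
t=25: (idle)
t=26: (idle)
t=27: (idle)
t=28: (idle)
t=29: (idle)
t=30: (idle)
t=31: (idle)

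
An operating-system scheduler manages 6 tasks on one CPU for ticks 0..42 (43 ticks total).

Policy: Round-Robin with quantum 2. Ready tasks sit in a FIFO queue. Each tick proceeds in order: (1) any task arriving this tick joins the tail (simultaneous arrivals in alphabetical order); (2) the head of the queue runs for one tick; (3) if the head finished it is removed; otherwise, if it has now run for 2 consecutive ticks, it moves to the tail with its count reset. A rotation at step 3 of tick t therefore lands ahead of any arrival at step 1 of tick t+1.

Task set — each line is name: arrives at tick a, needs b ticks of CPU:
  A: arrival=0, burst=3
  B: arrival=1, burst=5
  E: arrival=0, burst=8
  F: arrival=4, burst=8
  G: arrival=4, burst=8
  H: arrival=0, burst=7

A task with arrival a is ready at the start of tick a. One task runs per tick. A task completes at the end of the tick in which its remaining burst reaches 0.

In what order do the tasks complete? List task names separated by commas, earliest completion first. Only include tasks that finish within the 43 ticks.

completion order = A, B, E, H, F, G

t=0: queue=[A,E,H] q_used=0 → run A
t=1: queue=[A,E,H,B] q_used=1 → run A
t=2: queue=[E,H,B,A] q_used=0 → run E
t=3: queue=[E,H,B,A] q_used=1 → run E
t=4: queue=[H,B,A,E,F,G] q_used=0 → run H
t=5: queue=[H,B,A,E,F,G] q_used=1 → run H
t=6: queue=[B,A,E,F,G,H] q_used=0 → run B
t=7: queue=[B,A,E,F,G,H] q_used=1 → run B
t=8: queue=[A,E,F,G,H,B] q_used=0 → run A
t=9: queue=[E,F,G,H,B] q_used=0 → run E
t=10: queue=[E,F,G,H,B] q_used=1 → run E
t=11: queue=[F,G,H,B,E] q_used=0 → run F
t=12: queue=[F,G,H,B,E] q_used=1 → run F
t=13: queue=[G,H,B,E,F] q_used=0 → run G
t=14: queue=[G,H,B,E,F] q_used=1 → run G
t=15: queue=[H,B,E,F,G] q_used=0 → run H
t=16: queue=[H,B,E,F,G] q_used=1 → run H
t=17: queue=[B,E,F,G,H] q_used=0 → run B
t=18: queue=[B,E,F,G,H] q_used=1 → run B
t=19: queue=[E,F,G,H,B] q_used=0 → run E
t=20: queue=[E,F,G,H,B] q_used=1 → run E
t=21: queue=[F,G,H,B,E] q_used=0 → run F
t=22: queue=[F,G,H,B,E] q_used=1 → run F
t=23: queue=[G,H,B,E,F] q_used=0 → run G
t=24: queue=[G,H,B,E,F] q_used=1 → run G
t=25: queue=[H,B,E,F,G] q_used=0 → run H
t=26: queue=[H,B,E,F,G] q_used=1 → run H
t=27: queue=[B,E,F,G,H] q_used=0 → run B
t=28: queue=[E,F,G,H] q_used=0 → run E
t=29: queue=[E,F,G,H] q_used=1 → run E
t=30: queue=[F,G,H] q_used=0 → run F
t=31: queue=[F,G,H] q_used=1 → run F
t=32: queue=[G,H,F] q_used=0 → run G
t=33: queue=[G,H,F] q_used=1 → run G
t=34: queue=[H,F,G] q_used=0 → run H
t=35: queue=[F,G] q_used=0 → run F
t=36: queue=[F,G] q_used=1 → run F
t=37: queue=[G] q_used=0 → run G
t=38: queue=[G] q_used=1 → run G
t=39: (idle)
t=40: (idle)
t=41: (idle)
t=42: (idle)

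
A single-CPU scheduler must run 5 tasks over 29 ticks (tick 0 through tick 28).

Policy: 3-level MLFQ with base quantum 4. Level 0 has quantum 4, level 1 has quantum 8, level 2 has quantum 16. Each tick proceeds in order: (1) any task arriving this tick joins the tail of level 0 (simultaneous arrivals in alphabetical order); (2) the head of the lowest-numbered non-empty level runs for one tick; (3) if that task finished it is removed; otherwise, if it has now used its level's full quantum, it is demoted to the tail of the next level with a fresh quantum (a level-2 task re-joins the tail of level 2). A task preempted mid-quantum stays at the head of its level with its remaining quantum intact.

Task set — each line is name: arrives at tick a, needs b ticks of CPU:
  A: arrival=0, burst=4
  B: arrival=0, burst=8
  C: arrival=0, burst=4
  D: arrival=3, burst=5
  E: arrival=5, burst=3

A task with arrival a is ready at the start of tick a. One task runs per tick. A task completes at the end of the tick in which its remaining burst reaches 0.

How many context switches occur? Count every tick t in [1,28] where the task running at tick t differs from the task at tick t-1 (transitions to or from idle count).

t=0: L0/L1/L2 = ABC/-/- → run A
t=1: L0/L1/L2 = ABC/-/- → run A
t=2: L0/L1/L2 = ABC/-/- → run A
t=3: L0/L1/L2 = ABCD/-/- → run A
t=4: L0/L1/L2 = BCD/-/- → run B
t=5: L0/L1/L2 = BCDE/-/- → run B
t=6: L0/L1/L2 = BCDE/-/- → run B
t=7: L0/L1/L2 = BCDE/-/- → run B
t=8: L0/L1/L2 = CDE/B/- → run C
t=9: L0/L1/L2 = CDE/B/- → run C
t=10: L0/L1/L2 = CDE/B/- → run C
t=11: L0/L1/L2 = CDE/B/- → run C
t=12: L0/L1/L2 = DE/B/- → run D
t=13: L0/L1/L2 = DE/B/- → run D
t=14: L0/L1/L2 = DE/B/- → run D
t=15: L0/L1/L2 = DE/B/- → run D
t=16: L0/L1/L2 = E/BD/- → run E
t=17: L0/L1/L2 = E/BD/- → run E
t=18: L0/L1/L2 = E/BD/- → run E
t=19: L0/L1/L2 = -/BD/- → run B
t=20: L0/L1/L2 = -/BD/- → run B
t=21: L0/L1/L2 = -/BD/- → run B
t=22: L0/L1/L2 = -/BD/- → run B
t=23: L0/L1/L2 = -/D/- → run D
t=24: (idle)
t=25: (idle)
t=26: (idle)
t=27: (idle)
t=28: (idle)

context switches = 7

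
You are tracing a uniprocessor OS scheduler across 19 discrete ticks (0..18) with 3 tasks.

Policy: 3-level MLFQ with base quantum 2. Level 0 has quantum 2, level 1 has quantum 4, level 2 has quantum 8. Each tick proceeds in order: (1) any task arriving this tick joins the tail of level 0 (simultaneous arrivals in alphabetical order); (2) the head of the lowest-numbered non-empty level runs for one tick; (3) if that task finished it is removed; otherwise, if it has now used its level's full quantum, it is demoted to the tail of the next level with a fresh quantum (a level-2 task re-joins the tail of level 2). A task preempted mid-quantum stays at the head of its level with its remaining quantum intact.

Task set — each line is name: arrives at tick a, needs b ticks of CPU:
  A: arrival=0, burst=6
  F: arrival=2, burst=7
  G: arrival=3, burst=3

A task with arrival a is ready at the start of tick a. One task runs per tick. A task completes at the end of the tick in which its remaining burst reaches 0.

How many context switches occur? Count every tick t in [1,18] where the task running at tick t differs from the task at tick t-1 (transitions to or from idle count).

t=0: L0/L1/L2 = A/-/- → run A
t=1: L0/L1/L2 = A/-/- → run A
t=2: L0/L1/L2 = F/A/- → run F
t=3: L0/L1/L2 = FG/A/- → run F
t=4: L0/L1/L2 = G/AF/- → run G
t=5: L0/L1/L2 = G/AF/- → run G
t=6: L0/L1/L2 = -/AFG/- → run A
t=7: L0/L1/L2 = -/AFG/- → run A
t=8: L0/L1/L2 = -/AFG/- → run A
t=9: L0/L1/L2 = -/AFG/- → run A
t=10: L0/L1/L2 = -/FG/- → run F
t=11: L0/L1/L2 = -/FG/- → run F
t=12: L0/L1/L2 = -/FG/- → run F
t=13: L0/L1/L2 = -/FG/- → run F
t=14: L0/L1/L2 = -/G/F → run G
t=15: L0/L1/L2 = -/-/F → run F
t=16: (idle)
t=17: (idle)
t=18: (idle)

context switches = 7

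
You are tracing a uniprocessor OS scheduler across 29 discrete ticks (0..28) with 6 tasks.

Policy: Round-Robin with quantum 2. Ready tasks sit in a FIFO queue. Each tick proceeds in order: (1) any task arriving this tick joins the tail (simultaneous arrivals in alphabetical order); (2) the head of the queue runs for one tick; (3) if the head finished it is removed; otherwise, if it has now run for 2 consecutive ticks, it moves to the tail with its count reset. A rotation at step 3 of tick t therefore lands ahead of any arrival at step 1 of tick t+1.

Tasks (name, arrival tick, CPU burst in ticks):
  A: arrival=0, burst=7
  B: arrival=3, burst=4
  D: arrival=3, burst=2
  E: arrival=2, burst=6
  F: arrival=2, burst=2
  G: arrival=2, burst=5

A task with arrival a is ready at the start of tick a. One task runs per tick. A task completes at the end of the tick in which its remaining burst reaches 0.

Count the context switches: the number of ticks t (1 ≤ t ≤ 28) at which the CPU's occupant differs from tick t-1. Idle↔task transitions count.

t=0: queue=[A] q_used=0 → run A
t=1: queue=[A] q_used=1 → run A
t=2: queue=[A,E,F,G] q_used=0 → run A
t=3: queue=[A,E,F,G,B,D] q_used=1 → run A
t=4: queue=[E,F,G,B,D,A] q_used=0 → run E
t=5: queue=[E,F,G,B,D,A] q_used=1 → run E
t=6: queue=[F,G,B,D,A,E] q_used=0 → run F
t=7: queue=[F,G,B,D,A,E] q_used=1 → run F
t=8: queue=[G,B,D,A,E] q_used=0 → run G
t=9: queue=[G,B,D,A,E] q_used=1 → run G
t=10: queue=[B,D,A,E,G] q_used=0 → run B
t=11: queue=[B,D,A,E,G] q_used=1 → run B
t=12: queue=[D,A,E,G,B] q_used=0 → run D
t=13: queue=[D,A,E,G,B] q_used=1 → run D
t=14: queue=[A,E,G,B] q_used=0 → run A
t=15: queue=[A,E,G,B] q_used=1 → run A
t=16: queue=[E,G,B,A] q_used=0 → run E
t=17: queue=[E,G,B,A] q_used=1 → run E
t=18: queue=[G,B,A,E] q_used=0 → run G
t=19: queue=[G,B,A,E] q_used=1 → run G
t=20: queue=[B,A,E,G] q_used=0 → run B
t=21: queue=[B,A,E,G] q_used=1 → run B
t=22: queue=[A,E,G] q_used=0 → run A
t=23: queue=[E,G] q_used=0 → run E
t=24: queue=[E,G] q_used=1 → run E
t=25: queue=[G] q_used=0 → run G
t=26: (idle)
t=27: (idle)
t=28: (idle)

context switches = 13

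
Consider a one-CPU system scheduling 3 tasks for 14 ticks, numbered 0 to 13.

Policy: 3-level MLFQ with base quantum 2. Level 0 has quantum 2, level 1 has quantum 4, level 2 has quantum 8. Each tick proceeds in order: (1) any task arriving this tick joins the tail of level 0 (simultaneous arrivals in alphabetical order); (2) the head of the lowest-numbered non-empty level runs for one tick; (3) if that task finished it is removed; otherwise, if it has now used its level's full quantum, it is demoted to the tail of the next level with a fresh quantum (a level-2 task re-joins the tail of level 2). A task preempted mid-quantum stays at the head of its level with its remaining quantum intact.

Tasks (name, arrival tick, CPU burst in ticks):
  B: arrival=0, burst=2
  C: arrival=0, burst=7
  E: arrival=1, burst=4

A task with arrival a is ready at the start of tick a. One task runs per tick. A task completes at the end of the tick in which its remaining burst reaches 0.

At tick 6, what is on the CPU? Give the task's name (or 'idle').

t=0: L0/L1/L2 = BC/-/- → run B
t=1: L0/L1/L2 = BCE/-/- → run B
t=2: L0/L1/L2 = CE/-/- → run C
t=3: L0/L1/L2 = CE/-/- → run C
t=4: L0/L1/L2 = E/C/- → run E
t=5: L0/L1/L2 = E/C/- → run E
t=6: L0/L1/L2 = -/CE/- → run C
t=7: L0/L1/L2 = -/CE/- → run C
t=8: L0/L1/L2 = -/CE/- → run C
t=9: L0/L1/L2 = -/CE/- → run C
t=10: L0/L1/L2 = -/E/C → run E
t=11: L0/L1/L2 = -/E/C → run E
t=12: L0/L1/L2 = -/-/C → run C
t=13: (idle)

running at tick 6 = C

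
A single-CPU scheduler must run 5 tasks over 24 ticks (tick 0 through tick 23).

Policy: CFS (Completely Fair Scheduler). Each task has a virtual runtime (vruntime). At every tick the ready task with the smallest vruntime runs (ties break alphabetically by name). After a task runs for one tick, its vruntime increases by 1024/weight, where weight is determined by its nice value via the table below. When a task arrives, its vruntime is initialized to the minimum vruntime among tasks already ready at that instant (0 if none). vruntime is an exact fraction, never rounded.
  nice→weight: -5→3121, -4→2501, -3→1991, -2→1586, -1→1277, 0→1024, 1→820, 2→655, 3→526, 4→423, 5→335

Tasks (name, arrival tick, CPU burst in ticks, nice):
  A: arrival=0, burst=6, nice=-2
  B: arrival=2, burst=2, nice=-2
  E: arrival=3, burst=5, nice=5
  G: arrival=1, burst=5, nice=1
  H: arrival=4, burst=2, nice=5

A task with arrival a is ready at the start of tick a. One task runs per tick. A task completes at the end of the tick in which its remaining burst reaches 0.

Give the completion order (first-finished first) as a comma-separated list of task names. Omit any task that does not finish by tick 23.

completion order = B, A, H, G, E

t=0: vr[A=0] → run A
t=1: vr[A=512/793 G=512/793] → run A
t=2: vr[A=1024/793 B=512/793 G=512/793] → run B
t=3: vr[A=1024/793 B=1024/793 E=512/793 G=512/793] → run E
t=4: vr[A=1024/793 B=1024/793 E=983552/265655 G=512/793 H=512/793] → run G
t=5: vr[A=1024/793 B=1024/793 E=983552/265655 G=307968/162565 H=512/793] → run H
t=6: vr[A=1024/793 B=1024/793 E=983552/265655 G=307968/162565 H=983552/265655] → run A
t=7: vr[A=1536/793 B=1024/793 E=983552/265655 G=307968/162565 H=983552/265655] → run B
t=8: vr[A=1536/793 E=983552/265655 G=307968/162565 H=983552/265655] → run G
t=9: vr[A=1536/793 E=983552/265655 G=510976/162565 H=983552/265655] → run A
t=10: vr[A=2048/793 E=983552/265655 G=510976/162565 H=983552/265655] → run A
t=11: vr[A=2560/793 E=983552/265655 G=510976/162565 H=983552/265655] → run G
t=12: vr[A=2560/793 E=983552/265655 G=713984/162565 H=983552/265655] → run A
t=13: vr[E=983552/265655 G=713984/162565 H=983552/265655] → run E
t=14: vr[E=1795584/265655 G=713984/162565 H=983552/265655] → run H
t=15: vr[E=1795584/265655 G=713984/162565] → run G
t=16: vr[E=1795584/265655 G=916992/162565] → run G
t=17: vr[E=1795584/265655] → run E
t=18: vr[E=2607616/265655] → run E
t=19: vr[E=3419648/265655] → run E
t=20: (idle)
t=21: (idle)
t=22: (idle)
t=23: (idle)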